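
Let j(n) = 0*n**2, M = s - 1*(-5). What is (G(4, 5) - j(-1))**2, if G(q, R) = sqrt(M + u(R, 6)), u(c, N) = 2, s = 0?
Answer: 7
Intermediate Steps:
M = 5 (M = 0 - 1*(-5) = 0 + 5 = 5)
j(n) = 0
G(q, R) = sqrt(7) (G(q, R) = sqrt(5 + 2) = sqrt(7))
(G(4, 5) - j(-1))**2 = (sqrt(7) - 1*0)**2 = (sqrt(7) + 0)**2 = (sqrt(7))**2 = 7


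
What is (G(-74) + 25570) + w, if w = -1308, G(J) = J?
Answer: 24188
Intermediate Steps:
(G(-74) + 25570) + w = (-74 + 25570) - 1308 = 25496 - 1308 = 24188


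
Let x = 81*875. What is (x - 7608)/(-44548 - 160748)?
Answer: -21089/68432 ≈ -0.30817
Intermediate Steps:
x = 70875
(x - 7608)/(-44548 - 160748) = (70875 - 7608)/(-44548 - 160748) = 63267/(-205296) = 63267*(-1/205296) = -21089/68432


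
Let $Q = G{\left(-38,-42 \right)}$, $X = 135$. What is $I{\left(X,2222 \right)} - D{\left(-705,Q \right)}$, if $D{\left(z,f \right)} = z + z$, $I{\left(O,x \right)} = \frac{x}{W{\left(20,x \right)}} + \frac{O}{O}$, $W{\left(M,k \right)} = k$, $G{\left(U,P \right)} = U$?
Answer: $1412$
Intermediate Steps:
$I{\left(O,x \right)} = 2$ ($I{\left(O,x \right)} = \frac{x}{x} + \frac{O}{O} = 1 + 1 = 2$)
$Q = -38$
$D{\left(z,f \right)} = 2 z$
$I{\left(X,2222 \right)} - D{\left(-705,Q \right)} = 2 - 2 \left(-705\right) = 2 - -1410 = 2 + 1410 = 1412$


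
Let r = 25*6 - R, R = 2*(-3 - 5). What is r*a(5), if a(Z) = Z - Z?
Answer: 0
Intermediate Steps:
a(Z) = 0
R = -16 (R = 2*(-8) = -16)
r = 166 (r = 25*6 - 1*(-16) = 150 + 16 = 166)
r*a(5) = 166*0 = 0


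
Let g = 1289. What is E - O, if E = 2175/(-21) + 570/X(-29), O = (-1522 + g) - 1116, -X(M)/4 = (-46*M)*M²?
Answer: 19561341789/15706516 ≈ 1245.4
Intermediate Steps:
X(M) = 184*M³ (X(M) = -4*(-46*M)*M² = -(-184)*M³ = 184*M³)
O = -1349 (O = (-1522 + 1289) - 1116 = -233 - 1116 = -1349)
E = -1626748295/15706516 (E = 2175/(-21) + 570/((184*(-29)³)) = 2175*(-1/21) + 570/((184*(-24389))) = -725/7 + 570/(-4487576) = -725/7 + 570*(-1/4487576) = -725/7 - 285/2243788 = -1626748295/15706516 ≈ -103.57)
E - O = -1626748295/15706516 - 1*(-1349) = -1626748295/15706516 + 1349 = 19561341789/15706516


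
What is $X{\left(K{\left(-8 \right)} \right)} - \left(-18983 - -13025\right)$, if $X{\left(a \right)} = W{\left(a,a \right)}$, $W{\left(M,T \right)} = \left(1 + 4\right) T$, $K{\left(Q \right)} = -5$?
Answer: $5933$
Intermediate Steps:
$W{\left(M,T \right)} = 5 T$
$X{\left(a \right)} = 5 a$
$X{\left(K{\left(-8 \right)} \right)} - \left(-18983 - -13025\right) = 5 \left(-5\right) - \left(-18983 - -13025\right) = -25 - \left(-18983 + 13025\right) = -25 - -5958 = -25 + 5958 = 5933$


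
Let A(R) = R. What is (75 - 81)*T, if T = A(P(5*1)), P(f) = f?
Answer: -30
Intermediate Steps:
T = 5 (T = 5*1 = 5)
(75 - 81)*T = (75 - 81)*5 = -6*5 = -30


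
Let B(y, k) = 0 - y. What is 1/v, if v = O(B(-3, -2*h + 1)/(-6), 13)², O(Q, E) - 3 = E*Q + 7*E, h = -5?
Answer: 4/30625 ≈ 0.00013061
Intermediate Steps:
B(y, k) = -y
O(Q, E) = 3 + 7*E + E*Q (O(Q, E) = 3 + (E*Q + 7*E) = 3 + (7*E + E*Q) = 3 + 7*E + E*Q)
v = 30625/4 (v = (3 + 7*13 + 13*(-1*(-3)/(-6)))² = (3 + 91 + 13*(3*(-⅙)))² = (3 + 91 + 13*(-½))² = (3 + 91 - 13/2)² = (175/2)² = 30625/4 ≈ 7656.3)
1/v = 1/(30625/4) = 4/30625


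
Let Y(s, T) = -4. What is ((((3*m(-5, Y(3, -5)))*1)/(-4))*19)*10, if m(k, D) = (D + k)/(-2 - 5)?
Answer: -2565/14 ≈ -183.21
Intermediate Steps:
m(k, D) = -D/7 - k/7 (m(k, D) = (D + k)/(-7) = (D + k)*(-⅐) = -D/7 - k/7)
((((3*m(-5, Y(3, -5)))*1)/(-4))*19)*10 = ((((3*(-⅐*(-4) - ⅐*(-5)))*1)/(-4))*19)*10 = ((((3*(4/7 + 5/7))*1)*(-¼))*19)*10 = ((((3*(9/7))*1)*(-¼))*19)*10 = ((((27/7)*1)*(-¼))*19)*10 = (((27/7)*(-¼))*19)*10 = -27/28*19*10 = -513/28*10 = -2565/14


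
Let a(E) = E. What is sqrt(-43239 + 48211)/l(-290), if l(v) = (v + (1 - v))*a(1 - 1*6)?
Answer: -2*sqrt(1243)/5 ≈ -14.102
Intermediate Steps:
l(v) = -5 (l(v) = (v + (1 - v))*(1 - 1*6) = 1*(1 - 6) = 1*(-5) = -5)
sqrt(-43239 + 48211)/l(-290) = sqrt(-43239 + 48211)/(-5) = sqrt(4972)*(-1/5) = (2*sqrt(1243))*(-1/5) = -2*sqrt(1243)/5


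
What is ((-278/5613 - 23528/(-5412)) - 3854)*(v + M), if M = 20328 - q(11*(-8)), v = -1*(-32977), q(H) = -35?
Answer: -173272830761240/843821 ≈ -2.0534e+8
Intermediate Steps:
v = 32977
M = 20363 (M = 20328 - 1*(-35) = 20328 + 35 = 20363)
((-278/5613 - 23528/(-5412)) - 3854)*(v + M) = ((-278/5613 - 23528/(-5412)) - 3854)*(32977 + 20363) = ((-278*1/5613 - 23528*(-1/5412)) - 3854)*53340 = ((-278/5613 + 5882/1353) - 3854)*53340 = (10879844/2531463 - 3854)*53340 = -9745378558/2531463*53340 = -173272830761240/843821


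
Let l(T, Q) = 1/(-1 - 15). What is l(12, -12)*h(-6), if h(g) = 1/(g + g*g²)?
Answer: 1/3552 ≈ 0.00028153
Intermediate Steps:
l(T, Q) = -1/16 (l(T, Q) = 1/(-16) = -1/16)
h(g) = 1/(g + g³)
l(12, -12)*h(-6) = -1/(16*(-6 + (-6)³)) = -1/(16*(-6 - 216)) = -1/16/(-222) = -1/16*(-1/222) = 1/3552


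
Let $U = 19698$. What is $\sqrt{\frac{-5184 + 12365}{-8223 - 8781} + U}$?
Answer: $\frac{\sqrt{1423819784361}}{8502} \approx 140.35$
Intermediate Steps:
$\sqrt{\frac{-5184 + 12365}{-8223 - 8781} + U} = \sqrt{\frac{-5184 + 12365}{-8223 - 8781} + 19698} = \sqrt{\frac{7181}{-17004} + 19698} = \sqrt{7181 \left(- \frac{1}{17004}\right) + 19698} = \sqrt{- \frac{7181}{17004} + 19698} = \sqrt{\frac{334937611}{17004}} = \frac{\sqrt{1423819784361}}{8502}$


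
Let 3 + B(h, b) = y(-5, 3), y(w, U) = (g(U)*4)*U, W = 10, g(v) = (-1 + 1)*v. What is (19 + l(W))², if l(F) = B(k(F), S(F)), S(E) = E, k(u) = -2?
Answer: 256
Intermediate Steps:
g(v) = 0 (g(v) = 0*v = 0)
y(w, U) = 0 (y(w, U) = (0*4)*U = 0*U = 0)
B(h, b) = -3 (B(h, b) = -3 + 0 = -3)
l(F) = -3
(19 + l(W))² = (19 - 3)² = 16² = 256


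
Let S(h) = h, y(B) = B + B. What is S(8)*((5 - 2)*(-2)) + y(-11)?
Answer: -70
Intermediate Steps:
y(B) = 2*B
S(8)*((5 - 2)*(-2)) + y(-11) = 8*((5 - 2)*(-2)) + 2*(-11) = 8*(3*(-2)) - 22 = 8*(-6) - 22 = -48 - 22 = -70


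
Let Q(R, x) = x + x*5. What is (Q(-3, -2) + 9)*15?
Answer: -45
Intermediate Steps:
Q(R, x) = 6*x (Q(R, x) = x + 5*x = 6*x)
(Q(-3, -2) + 9)*15 = (6*(-2) + 9)*15 = (-12 + 9)*15 = -3*15 = -45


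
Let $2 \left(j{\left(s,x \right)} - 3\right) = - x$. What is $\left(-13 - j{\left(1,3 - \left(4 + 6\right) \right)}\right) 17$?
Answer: $- \frac{663}{2} \approx -331.5$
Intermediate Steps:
$j{\left(s,x \right)} = 3 - \frac{x}{2}$ ($j{\left(s,x \right)} = 3 + \frac{\left(-1\right) x}{2} = 3 - \frac{x}{2}$)
$\left(-13 - j{\left(1,3 - \left(4 + 6\right) \right)}\right) 17 = \left(-13 - \left(3 - \frac{3 - \left(4 + 6\right)}{2}\right)\right) 17 = \left(-13 - \left(3 - \frac{3 - 10}{2}\right)\right) 17 = \left(-13 - \left(3 - - \frac{7}{2}\right)\right) 17 = \left(-13 - \left(3 + \frac{7}{2}\right)\right) 17 = \left(-13 - \frac{13}{2}\right) 17 = \left(- \frac{39}{2}\right) 17 = - \frac{663}{2}$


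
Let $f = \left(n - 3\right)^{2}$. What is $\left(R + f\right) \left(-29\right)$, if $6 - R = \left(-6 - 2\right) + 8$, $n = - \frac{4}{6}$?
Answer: $- \frac{5075}{9} \approx -563.89$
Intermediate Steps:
$n = - \frac{2}{3}$ ($n = \left(-4\right) \frac{1}{6} = - \frac{2}{3} \approx -0.66667$)
$R = 6$ ($R = 6 - \left(\left(-6 - 2\right) + 8\right) = 6 - \left(-8 + 8\right) = 6 - 0 = 6 + 0 = 6$)
$f = \frac{121}{9}$ ($f = \left(- \frac{2}{3} - 3\right)^{2} = \left(- \frac{11}{3}\right)^{2} = \frac{121}{9} \approx 13.444$)
$\left(R + f\right) \left(-29\right) = \left(6 + \frac{121}{9}\right) \left(-29\right) = \frac{175}{9} \left(-29\right) = - \frac{5075}{9}$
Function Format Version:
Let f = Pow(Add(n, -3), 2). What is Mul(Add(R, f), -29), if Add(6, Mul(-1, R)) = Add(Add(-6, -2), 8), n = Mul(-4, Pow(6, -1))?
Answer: Rational(-5075, 9) ≈ -563.89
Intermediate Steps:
n = Rational(-2, 3) (n = Mul(-4, Rational(1, 6)) = Rational(-2, 3) ≈ -0.66667)
R = 6 (R = Add(6, Mul(-1, Add(Add(-6, -2), 8))) = Add(6, Mul(-1, Add(-8, 8))) = Add(6, Mul(-1, 0)) = Add(6, 0) = 6)
f = Rational(121, 9) (f = Pow(Add(Rational(-2, 3), -3), 2) = Pow(Rational(-11, 3), 2) = Rational(121, 9) ≈ 13.444)
Mul(Add(R, f), -29) = Mul(Add(6, Rational(121, 9)), -29) = Mul(Rational(175, 9), -29) = Rational(-5075, 9)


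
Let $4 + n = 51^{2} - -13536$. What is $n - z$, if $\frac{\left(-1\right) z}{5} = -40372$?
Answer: $-185727$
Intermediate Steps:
$z = 201860$ ($z = \left(-5\right) \left(-40372\right) = 201860$)
$n = 16133$ ($n = -4 + \left(51^{2} - -13536\right) = -4 + \left(2601 + 13536\right) = -4 + 16137 = 16133$)
$n - z = 16133 - 201860 = -185727$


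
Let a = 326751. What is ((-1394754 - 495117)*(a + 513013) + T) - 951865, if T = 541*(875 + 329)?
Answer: -1587045930945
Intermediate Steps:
T = 651364 (T = 541*1204 = 651364)
((-1394754 - 495117)*(a + 513013) + T) - 951865 = ((-1394754 - 495117)*(326751 + 513013) + 651364) - 951865 = (-1889871*839764 + 651364) - 951865 = (-1587045630444 + 651364) - 951865 = -1587044979080 - 951865 = -1587045930945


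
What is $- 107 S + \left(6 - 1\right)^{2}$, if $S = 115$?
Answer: $-12280$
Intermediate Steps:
$- 107 S + \left(6 - 1\right)^{2} = \left(-107\right) 115 + \left(6 - 1\right)^{2} = -12305 + 5^{2} = -12305 + 25 = -12280$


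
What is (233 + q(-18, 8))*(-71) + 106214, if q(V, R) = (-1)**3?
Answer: 89742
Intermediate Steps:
q(V, R) = -1
(233 + q(-18, 8))*(-71) + 106214 = (233 - 1)*(-71) + 106214 = 232*(-71) + 106214 = -16472 + 106214 = 89742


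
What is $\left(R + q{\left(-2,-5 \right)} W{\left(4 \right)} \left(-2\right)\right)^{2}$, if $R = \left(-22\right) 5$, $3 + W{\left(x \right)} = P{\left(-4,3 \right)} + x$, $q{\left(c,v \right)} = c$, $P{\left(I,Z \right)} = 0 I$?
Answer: $11236$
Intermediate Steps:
$P{\left(I,Z \right)} = 0$
$W{\left(x \right)} = -3 + x$ ($W{\left(x \right)} = -3 + \left(0 + x\right) = -3 + x$)
$R = -110$
$\left(R + q{\left(-2,-5 \right)} W{\left(4 \right)} \left(-2\right)\right)^{2} = \left(-110 + - 2 \left(-3 + 4\right) \left(-2\right)\right)^{2} = \left(-110 + \left(-2\right) 1 \left(-2\right)\right)^{2} = \left(-110 - -4\right)^{2} = \left(-110 + 4\right)^{2} = \left(-106\right)^{2} = 11236$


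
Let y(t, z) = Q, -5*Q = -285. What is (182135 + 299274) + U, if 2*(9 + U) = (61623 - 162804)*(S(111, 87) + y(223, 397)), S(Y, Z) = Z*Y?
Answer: -490954717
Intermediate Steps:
S(Y, Z) = Y*Z
Q = 57 (Q = -⅕*(-285) = 57)
y(t, z) = 57
U = -491436126 (U = -9 + ((61623 - 162804)*(111*87 + 57))/2 = -9 + (-101181*(9657 + 57))/2 = -9 + (-101181*9714)/2 = -9 + (½)*(-982872234) = -9 - 491436117 = -491436126)
(182135 + 299274) + U = (182135 + 299274) - 491436126 = 481409 - 491436126 = -490954717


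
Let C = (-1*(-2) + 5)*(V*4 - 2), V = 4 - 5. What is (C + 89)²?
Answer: 2209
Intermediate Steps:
V = -1
C = -42 (C = (-1*(-2) + 5)*(-1*4 - 2) = (2 + 5)*(-4 - 2) = 7*(-6) = -42)
(C + 89)² = (-42 + 89)² = 47² = 2209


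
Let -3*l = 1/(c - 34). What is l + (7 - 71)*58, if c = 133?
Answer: -1102465/297 ≈ -3712.0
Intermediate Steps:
l = -1/297 (l = -1/(3*(133 - 34)) = -⅓/99 = -⅓*1/99 = -1/297 ≈ -0.0033670)
l + (7 - 71)*58 = -1/297 + (7 - 71)*58 = -1/297 - 64*58 = -1/297 - 3712 = -1102465/297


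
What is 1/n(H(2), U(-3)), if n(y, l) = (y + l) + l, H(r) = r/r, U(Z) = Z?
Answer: -⅕ ≈ -0.20000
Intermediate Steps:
H(r) = 1
n(y, l) = y + 2*l (n(y, l) = (l + y) + l = y + 2*l)
1/n(H(2), U(-3)) = 1/(1 + 2*(-3)) = 1/(1 - 6) = 1/(-5) = -⅕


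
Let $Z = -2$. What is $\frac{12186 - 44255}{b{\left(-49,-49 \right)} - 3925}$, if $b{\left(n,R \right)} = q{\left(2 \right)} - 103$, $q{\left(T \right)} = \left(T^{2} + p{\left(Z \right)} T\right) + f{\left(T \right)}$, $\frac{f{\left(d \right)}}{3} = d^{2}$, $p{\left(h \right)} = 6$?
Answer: $\frac{32069}{4000} \approx 8.0172$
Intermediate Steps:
$f{\left(d \right)} = 3 d^{2}$
$q{\left(T \right)} = 4 T^{2} + 6 T$ ($q{\left(T \right)} = \left(T^{2} + 6 T\right) + 3 T^{2} = 4 T^{2} + 6 T$)
$b{\left(n,R \right)} = -75$ ($b{\left(n,R \right)} = 2 \cdot 2 \left(3 + 2 \cdot 2\right) - 103 = 2 \cdot 2 \left(3 + 4\right) - 103 = 2 \cdot 2 \cdot 7 - 103 = 28 - 103 = -75$)
$\frac{12186 - 44255}{b{\left(-49,-49 \right)} - 3925} = \frac{12186 - 44255}{-75 - 3925} = - \frac{32069}{-4000} = \left(-32069\right) \left(- \frac{1}{4000}\right) = \frac{32069}{4000}$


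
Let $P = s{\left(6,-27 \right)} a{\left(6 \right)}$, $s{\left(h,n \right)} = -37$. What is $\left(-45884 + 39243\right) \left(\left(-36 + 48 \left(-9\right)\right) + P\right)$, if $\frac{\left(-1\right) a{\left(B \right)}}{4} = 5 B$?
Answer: $-26378052$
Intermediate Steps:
$a{\left(B \right)} = - 20 B$ ($a{\left(B \right)} = - 4 \cdot 5 B = - 20 B$)
$P = 4440$ ($P = - 37 \left(\left(-20\right) 6\right) = \left(-37\right) \left(-120\right) = 4440$)
$\left(-45884 + 39243\right) \left(\left(-36 + 48 \left(-9\right)\right) + P\right) = \left(-45884 + 39243\right) \left(\left(-36 + 48 \left(-9\right)\right) + 4440\right) = - 6641 \left(\left(-36 - 432\right) + 4440\right) = - 6641 \left(-468 + 4440\right) = \left(-6641\right) 3972 = -26378052$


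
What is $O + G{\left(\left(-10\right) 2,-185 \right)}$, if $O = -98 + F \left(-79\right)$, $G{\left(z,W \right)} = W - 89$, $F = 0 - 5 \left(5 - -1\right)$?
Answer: $1998$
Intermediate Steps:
$F = -30$ ($F = 0 - 5 \left(5 + 1\right) = 0 - 30 = -30$)
$G{\left(z,W \right)} = -89 + W$ ($G{\left(z,W \right)} = W - 89 = -89 + W$)
$O = 2272$ ($O = -98 - -2370 = -98 + 2370 = 2272$)
$O + G{\left(\left(-10\right) 2,-185 \right)} = 2272 - 274 = 1998$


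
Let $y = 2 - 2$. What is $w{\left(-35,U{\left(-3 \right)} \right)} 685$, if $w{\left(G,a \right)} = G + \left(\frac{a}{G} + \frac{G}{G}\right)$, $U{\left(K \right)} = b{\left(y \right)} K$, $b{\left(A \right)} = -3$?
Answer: $- \frac{164263}{7} \approx -23466.0$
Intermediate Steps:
$y = 0$
$U{\left(K \right)} = - 3 K$
$w{\left(G,a \right)} = 1 + G + \frac{a}{G}$ ($w{\left(G,a \right)} = G + \left(\frac{a}{G} + 1\right) = G + \left(1 + \frac{a}{G}\right) = 1 + G + \frac{a}{G}$)
$w{\left(-35,U{\left(-3 \right)} \right)} 685 = \left(1 - 35 + \frac{\left(-3\right) \left(-3\right)}{-35}\right) 685 = \left(1 - 35 + 9 \left(- \frac{1}{35}\right)\right) 685 = \left(1 - 35 - \frac{9}{35}\right) 685 = \left(- \frac{1199}{35}\right) 685 = - \frac{164263}{7}$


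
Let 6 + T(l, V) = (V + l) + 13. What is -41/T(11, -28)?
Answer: 41/10 ≈ 4.1000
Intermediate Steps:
T(l, V) = 7 + V + l (T(l, V) = -6 + ((V + l) + 13) = -6 + (13 + V + l) = 7 + V + l)
-41/T(11, -28) = -41/(7 - 28 + 11) = -41/(-10) = -41*(-⅒) = 41/10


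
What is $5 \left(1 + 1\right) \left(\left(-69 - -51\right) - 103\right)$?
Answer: $-1210$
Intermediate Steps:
$5 \left(1 + 1\right) \left(\left(-69 - -51\right) - 103\right) = 5 \cdot 2 \left(\left(-69 + 51\right) - 103\right) = 10 \left(-18 - 103\right) = 10 \left(-121\right) = -1210$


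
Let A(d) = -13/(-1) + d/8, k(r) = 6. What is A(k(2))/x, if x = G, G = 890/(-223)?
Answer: -2453/712 ≈ -3.4452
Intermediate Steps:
G = -890/223 (G = 890*(-1/223) = -890/223 ≈ -3.9910)
x = -890/223 ≈ -3.9910
A(d) = 13 + d/8 (A(d) = -13*(-1) + d*(⅛) = 13 + d/8)
A(k(2))/x = (13 + (⅛)*6)/(-890/223) = (13 + ¾)*(-223/890) = (55/4)*(-223/890) = -2453/712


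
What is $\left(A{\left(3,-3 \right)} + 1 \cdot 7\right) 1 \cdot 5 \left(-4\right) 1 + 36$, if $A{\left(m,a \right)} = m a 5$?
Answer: $796$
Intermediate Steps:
$A{\left(m,a \right)} = 5 a m$ ($A{\left(m,a \right)} = a m 5 = 5 a m$)
$\left(A{\left(3,-3 \right)} + 1 \cdot 7\right) 1 \cdot 5 \left(-4\right) 1 + 36 = \left(5 \left(-3\right) 3 + 1 \cdot 7\right) 1 \cdot 5 \left(-4\right) 1 + 36 = \left(-45 + 7\right) 1 \left(-20\right) 1 + 36 = - 38 \left(\left(-20\right) 1\right) + 36 = \left(-38\right) \left(-20\right) + 36 = 760 + 36 = 796$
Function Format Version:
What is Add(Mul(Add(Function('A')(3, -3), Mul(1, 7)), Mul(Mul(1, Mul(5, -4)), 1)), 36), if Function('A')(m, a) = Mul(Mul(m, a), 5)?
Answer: 796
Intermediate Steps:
Function('A')(m, a) = Mul(5, a, m) (Function('A')(m, a) = Mul(Mul(a, m), 5) = Mul(5, a, m))
Add(Mul(Add(Function('A')(3, -3), Mul(1, 7)), Mul(Mul(1, Mul(5, -4)), 1)), 36) = Add(Mul(Add(Mul(5, -3, 3), Mul(1, 7)), Mul(Mul(1, Mul(5, -4)), 1)), 36) = Add(Mul(Add(-45, 7), Mul(Mul(1, -20), 1)), 36) = Add(Mul(-38, Mul(-20, 1)), 36) = Add(Mul(-38, -20), 36) = Add(760, 36) = 796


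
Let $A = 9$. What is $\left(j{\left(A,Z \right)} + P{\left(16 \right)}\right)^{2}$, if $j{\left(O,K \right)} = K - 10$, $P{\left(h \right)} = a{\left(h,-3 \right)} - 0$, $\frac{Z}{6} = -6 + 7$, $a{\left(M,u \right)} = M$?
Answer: $144$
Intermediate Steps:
$Z = 6$ ($Z = 6 \left(-6 + 7\right) = 6 \cdot 1 = 6$)
$P{\left(h \right)} = h$ ($P{\left(h \right)} = h - 0 = h + 0 = h$)
$j{\left(O,K \right)} = -10 + K$
$\left(j{\left(A,Z \right)} + P{\left(16 \right)}\right)^{2} = \left(\left(-10 + 6\right) + 16\right)^{2} = \left(-4 + 16\right)^{2} = 12^{2} = 144$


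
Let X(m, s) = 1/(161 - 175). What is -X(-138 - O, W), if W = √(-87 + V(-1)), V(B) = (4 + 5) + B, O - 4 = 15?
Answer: 1/14 ≈ 0.071429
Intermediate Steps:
O = 19 (O = 4 + 15 = 19)
V(B) = 9 + B
W = I*√79 (W = √(-87 + (9 - 1)) = √(-87 + 8) = √(-79) = I*√79 ≈ 8.8882*I)
X(m, s) = -1/14 (X(m, s) = 1/(-14) = -1/14)
-X(-138 - O, W) = -1*(-1/14) = 1/14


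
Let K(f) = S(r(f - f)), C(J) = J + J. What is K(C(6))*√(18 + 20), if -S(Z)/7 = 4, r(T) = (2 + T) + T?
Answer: -28*√38 ≈ -172.60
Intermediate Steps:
r(T) = 2 + 2*T
C(J) = 2*J
S(Z) = -28 (S(Z) = -7*4 = -28)
K(f) = -28
K(C(6))*√(18 + 20) = -28*√(18 + 20) = -28*√38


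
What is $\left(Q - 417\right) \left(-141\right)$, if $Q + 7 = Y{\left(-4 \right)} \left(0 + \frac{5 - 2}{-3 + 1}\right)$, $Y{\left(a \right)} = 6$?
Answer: $61053$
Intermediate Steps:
$Q = -16$ ($Q = -7 + 6 \left(0 + \frac{5 - 2}{-3 + 1}\right) = -7 + 6 \left(0 + \frac{3}{-2}\right) = -7 + 6 \left(0 + 3 \left(- \frac{1}{2}\right)\right) = -7 + 6 \left(0 - \frac{3}{2}\right) = -7 + 6 \left(- \frac{3}{2}\right) = -7 - 9 = -16$)
$\left(Q - 417\right) \left(-141\right) = \left(-16 - 417\right) \left(-141\right) = \left(-433\right) \left(-141\right) = 61053$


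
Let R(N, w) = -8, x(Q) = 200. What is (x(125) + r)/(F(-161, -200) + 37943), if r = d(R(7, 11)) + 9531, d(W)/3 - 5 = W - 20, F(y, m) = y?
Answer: 4831/18891 ≈ 0.25573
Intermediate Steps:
d(W) = -45 + 3*W (d(W) = 15 + 3*(W - 20) = 15 + 3*(-20 + W) = 15 + (-60 + 3*W) = -45 + 3*W)
r = 9462 (r = (-45 + 3*(-8)) + 9531 = (-45 - 24) + 9531 = -69 + 9531 = 9462)
(x(125) + r)/(F(-161, -200) + 37943) = (200 + 9462)/(-161 + 37943) = 9662/37782 = 9662*(1/37782) = 4831/18891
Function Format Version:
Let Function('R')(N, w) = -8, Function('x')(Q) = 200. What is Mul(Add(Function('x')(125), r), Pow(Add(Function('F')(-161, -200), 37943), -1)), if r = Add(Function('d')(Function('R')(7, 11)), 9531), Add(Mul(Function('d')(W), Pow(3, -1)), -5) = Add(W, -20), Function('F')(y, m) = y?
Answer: Rational(4831, 18891) ≈ 0.25573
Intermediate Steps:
Function('d')(W) = Add(-45, Mul(3, W)) (Function('d')(W) = Add(15, Mul(3, Add(W, -20))) = Add(15, Mul(3, Add(-20, W))) = Add(15, Add(-60, Mul(3, W))) = Add(-45, Mul(3, W)))
r = 9462 (r = Add(Add(-45, Mul(3, -8)), 9531) = Add(Add(-45, -24), 9531) = Add(-69, 9531) = 9462)
Mul(Add(Function('x')(125), r), Pow(Add(Function('F')(-161, -200), 37943), -1)) = Mul(Add(200, 9462), Pow(Add(-161, 37943), -1)) = Mul(9662, Pow(37782, -1)) = Mul(9662, Rational(1, 37782)) = Rational(4831, 18891)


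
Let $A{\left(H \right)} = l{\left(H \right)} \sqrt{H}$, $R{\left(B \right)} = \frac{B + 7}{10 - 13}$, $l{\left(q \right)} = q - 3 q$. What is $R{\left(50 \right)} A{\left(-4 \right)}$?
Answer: $- 304 i \approx - 304.0 i$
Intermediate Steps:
$l{\left(q \right)} = - 2 q$
$R{\left(B \right)} = - \frac{7}{3} - \frac{B}{3}$ ($R{\left(B \right)} = \frac{7 + B}{-3} = \left(7 + B\right) \left(- \frac{1}{3}\right) = - \frac{7}{3} - \frac{B}{3}$)
$A{\left(H \right)} = - 2 H^{\frac{3}{2}}$ ($A{\left(H \right)} = - 2 H \sqrt{H} = - 2 H^{\frac{3}{2}}$)
$R{\left(50 \right)} A{\left(-4 \right)} = \left(- \frac{7}{3} - \frac{50}{3}\right) \left(- 2 \left(-4\right)^{\frac{3}{2}}\right) = \left(- \frac{7}{3} - \frac{50}{3}\right) \left(- 2 \left(- 8 i\right)\right) = - 19 \cdot 16 i = - 304 i$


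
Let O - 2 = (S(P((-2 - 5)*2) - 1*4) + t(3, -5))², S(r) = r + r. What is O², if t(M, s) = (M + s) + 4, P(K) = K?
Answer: 1340964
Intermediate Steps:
t(M, s) = 4 + M + s
S(r) = 2*r
O = 1158 (O = 2 + (2*((-2 - 5)*2 - 1*4) + (4 + 3 - 5))² = 2 + (2*(-7*2 - 4) + 2)² = 2 + (2*(-14 - 4) + 2)² = 2 + (2*(-18) + 2)² = 2 + (-36 + 2)² = 2 + (-34)² = 2 + 1156 = 1158)
O² = 1158² = 1340964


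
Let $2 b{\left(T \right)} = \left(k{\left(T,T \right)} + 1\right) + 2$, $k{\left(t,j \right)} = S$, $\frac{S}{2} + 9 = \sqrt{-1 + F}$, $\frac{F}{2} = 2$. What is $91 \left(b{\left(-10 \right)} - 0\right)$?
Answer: $- \frac{1365}{2} + 91 \sqrt{3} \approx -524.88$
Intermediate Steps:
$F = 4$ ($F = 2 \cdot 2 = 4$)
$S = -18 + 2 \sqrt{3}$ ($S = -18 + 2 \sqrt{-1 + 4} = -18 + 2 \sqrt{3} \approx -14.536$)
$k{\left(t,j \right)} = -18 + 2 \sqrt{3}$
$b{\left(T \right)} = - \frac{15}{2} + \sqrt{3}$ ($b{\left(T \right)} = \frac{\left(\left(-18 + 2 \sqrt{3}\right) + 1\right) + 2}{2} = \frac{\left(-17 + 2 \sqrt{3}\right) + 2}{2} = \frac{-15 + 2 \sqrt{3}}{2} = - \frac{15}{2} + \sqrt{3}$)
$91 \left(b{\left(-10 \right)} - 0\right) = 91 \left(\left(- \frac{15}{2} + \sqrt{3}\right) - 0\right) = 91 \left(\left(- \frac{15}{2} + \sqrt{3}\right) + 0\right) = 91 \left(- \frac{15}{2} + \sqrt{3}\right) = - \frac{1365}{2} + 91 \sqrt{3}$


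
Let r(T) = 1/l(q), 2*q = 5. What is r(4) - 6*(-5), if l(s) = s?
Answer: 152/5 ≈ 30.400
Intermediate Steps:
q = 5/2 (q = (1/2)*5 = 5/2 ≈ 2.5000)
r(T) = 2/5 (r(T) = 1/(5/2) = 2/5)
r(4) - 6*(-5) = 2/5 - 6*(-5) = 2/5 + 30 = 152/5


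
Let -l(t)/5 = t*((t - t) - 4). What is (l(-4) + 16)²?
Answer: 4096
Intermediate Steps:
l(t) = 20*t (l(t) = -5*t*((t - t) - 4) = -5*t*(0 - 4) = -5*t*(-4) = -(-20)*t = 20*t)
(l(-4) + 16)² = (20*(-4) + 16)² = (-80 + 16)² = (-64)² = 4096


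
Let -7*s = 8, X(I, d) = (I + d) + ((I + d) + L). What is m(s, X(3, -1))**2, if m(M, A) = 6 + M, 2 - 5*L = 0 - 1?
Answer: 1156/49 ≈ 23.592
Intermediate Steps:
L = 3/5 (L = 2/5 - (0 - 1)/5 = 2/5 - 1/5*(-1) = 2/5 + 1/5 = 3/5 ≈ 0.60000)
X(I, d) = 3/5 + 2*I + 2*d (X(I, d) = (I + d) + ((I + d) + 3/5) = (I + d) + (3/5 + I + d) = 3/5 + 2*I + 2*d)
s = -8/7 (s = -1/7*8 = -8/7 ≈ -1.1429)
m(s, X(3, -1))**2 = (6 - 8/7)**2 = (34/7)**2 = 1156/49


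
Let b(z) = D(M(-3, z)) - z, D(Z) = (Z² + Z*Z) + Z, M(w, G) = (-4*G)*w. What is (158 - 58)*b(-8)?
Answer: 1834400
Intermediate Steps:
M(w, G) = -4*G*w
D(Z) = Z + 2*Z² (D(Z) = (Z² + Z²) + Z = 2*Z² + Z = Z + 2*Z²)
b(z) = -z + 12*z*(1 + 24*z) (b(z) = (-4*z*(-3))*(1 + 2*(-4*z*(-3))) - z = (12*z)*(1 + 2*(12*z)) - z = (12*z)*(1 + 24*z) - z = 12*z*(1 + 24*z) - z = -z + 12*z*(1 + 24*z))
(158 - 58)*b(-8) = (158 - 58)*(-8*(11 + 288*(-8))) = 100*(-8*(11 - 2304)) = 100*(-8*(-2293)) = 100*18344 = 1834400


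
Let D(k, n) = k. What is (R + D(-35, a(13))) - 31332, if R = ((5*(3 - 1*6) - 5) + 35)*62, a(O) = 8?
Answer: -30437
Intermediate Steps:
R = 930 (R = ((5*(3 - 6) - 5) + 35)*62 = ((5*(-3) - 5) + 35)*62 = ((-15 - 5) + 35)*62 = (-20 + 35)*62 = 15*62 = 930)
(R + D(-35, a(13))) - 31332 = (930 - 35) - 31332 = 895 - 31332 = -30437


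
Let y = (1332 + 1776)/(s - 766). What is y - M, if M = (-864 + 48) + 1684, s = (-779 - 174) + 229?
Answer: -648214/745 ≈ -870.09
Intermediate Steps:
s = -724 (s = -953 + 229 = -724)
M = 868 (M = -816 + 1684 = 868)
y = -1554/745 (y = (1332 + 1776)/(-724 - 766) = 3108/(-1490) = 3108*(-1/1490) = -1554/745 ≈ -2.0859)
y - M = -1554/745 - 1*868 = -1554/745 - 868 = -648214/745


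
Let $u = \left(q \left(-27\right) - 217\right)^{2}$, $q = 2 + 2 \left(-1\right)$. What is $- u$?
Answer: $-47089$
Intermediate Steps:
$q = 0$ ($q = 2 - 2 = 0$)
$u = 47089$ ($u = \left(0 \left(-27\right) - 217\right)^{2} = \left(0 - 217\right)^{2} = \left(-217\right)^{2} = 47089$)
$- u = \left(-1\right) 47089 = -47089$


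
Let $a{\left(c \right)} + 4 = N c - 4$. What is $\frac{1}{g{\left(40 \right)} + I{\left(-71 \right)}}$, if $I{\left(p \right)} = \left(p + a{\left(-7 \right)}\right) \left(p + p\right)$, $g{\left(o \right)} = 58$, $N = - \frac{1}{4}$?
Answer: $\frac{2}{22055} \approx 9.0682 \cdot 10^{-5}$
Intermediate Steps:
$N = - \frac{1}{4}$ ($N = \left(-1\right) \frac{1}{4} = - \frac{1}{4} \approx -0.25$)
$a{\left(c \right)} = -8 - \frac{c}{4}$ ($a{\left(c \right)} = -4 - \left(4 + \frac{c}{4}\right) = -8 - \frac{c}{4}$)
$I{\left(p \right)} = 2 p \left(- \frac{25}{4} + p\right)$ ($I{\left(p \right)} = \left(p - \frac{25}{4}\right) \left(p + p\right) = \left(p + \left(-8 + \frac{7}{4}\right)\right) 2 p = \left(p - \frac{25}{4}\right) 2 p = \left(- \frac{25}{4} + p\right) 2 p = 2 p \left(- \frac{25}{4} + p\right)$)
$\frac{1}{g{\left(40 \right)} + I{\left(-71 \right)}} = \frac{1}{58 + \frac{1}{2} \left(-71\right) \left(-25 + 4 \left(-71\right)\right)} = \frac{1}{58 + \frac{1}{2} \left(-71\right) \left(-25 - 284\right)} = \frac{1}{58 + \frac{1}{2} \left(-71\right) \left(-309\right)} = \frac{1}{58 + \frac{21939}{2}} = \frac{1}{\frac{22055}{2}} = \frac{2}{22055}$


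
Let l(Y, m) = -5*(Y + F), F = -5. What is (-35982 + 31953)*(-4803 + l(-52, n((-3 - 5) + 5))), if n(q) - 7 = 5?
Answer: 18203022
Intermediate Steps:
n(q) = 12 (n(q) = 7 + 5 = 12)
l(Y, m) = 25 - 5*Y (l(Y, m) = -5*(Y - 5) = -5*(-5 + Y) = 25 - 5*Y)
(-35982 + 31953)*(-4803 + l(-52, n((-3 - 5) + 5))) = (-35982 + 31953)*(-4803 + (25 - 5*(-52))) = -4029*(-4803 + (25 + 260)) = -4029*(-4803 + 285) = -4029*(-4518) = 18203022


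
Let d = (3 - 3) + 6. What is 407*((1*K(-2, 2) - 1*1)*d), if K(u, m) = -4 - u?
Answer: -7326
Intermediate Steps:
d = 6 (d = 0 + 6 = 6)
407*((1*K(-2, 2) - 1*1)*d) = 407*((1*(-4 - 1*(-2)) - 1*1)*6) = 407*((1*(-4 + 2) - 1)*6) = 407*((1*(-2) - 1)*6) = 407*((-2 - 1)*6) = 407*(-3*6) = 407*(-18) = -7326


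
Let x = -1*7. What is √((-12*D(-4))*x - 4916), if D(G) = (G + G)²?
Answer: 2*√115 ≈ 21.448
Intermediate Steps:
D(G) = 4*G² (D(G) = (2*G)² = 4*G²)
x = -7
√((-12*D(-4))*x - 4916) = √(-48*(-4)²*(-7) - 4916) = √(-48*16*(-7) - 4916) = √(-12*64*(-7) - 4916) = √(-768*(-7) - 4916) = √(5376 - 4916) = √460 = 2*√115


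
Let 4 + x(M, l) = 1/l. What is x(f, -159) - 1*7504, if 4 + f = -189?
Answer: -1193773/159 ≈ -7508.0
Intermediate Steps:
f = -193 (f = -4 - 189 = -193)
x(M, l) = -4 + 1/l
x(f, -159) - 1*7504 = (-4 + 1/(-159)) - 1*7504 = (-4 - 1/159) - 7504 = -637/159 - 7504 = -1193773/159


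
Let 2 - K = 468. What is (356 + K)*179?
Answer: -19690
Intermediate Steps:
K = -466 (K = 2 - 1*468 = 2 - 468 = -466)
(356 + K)*179 = (356 - 466)*179 = -110*179 = -19690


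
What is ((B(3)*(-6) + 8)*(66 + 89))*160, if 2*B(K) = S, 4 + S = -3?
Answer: 719200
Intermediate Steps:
S = -7 (S = -4 - 3 = -7)
B(K) = -7/2 (B(K) = (½)*(-7) = -7/2)
((B(3)*(-6) + 8)*(66 + 89))*160 = ((-7/2*(-6) + 8)*(66 + 89))*160 = ((21 + 8)*155)*160 = (29*155)*160 = 4495*160 = 719200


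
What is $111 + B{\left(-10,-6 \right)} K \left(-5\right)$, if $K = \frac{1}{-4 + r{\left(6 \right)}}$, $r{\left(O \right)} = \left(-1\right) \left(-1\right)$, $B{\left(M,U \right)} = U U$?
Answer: $171$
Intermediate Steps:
$B{\left(M,U \right)} = U^{2}$
$r{\left(O \right)} = 1$
$K = - \frac{1}{3}$ ($K = \frac{1}{-4 + 1} = \frac{1}{-3} = - \frac{1}{3} \approx -0.33333$)
$111 + B{\left(-10,-6 \right)} K \left(-5\right) = 111 + \left(-6\right)^{2} \left(\left(- \frac{1}{3}\right) \left(-5\right)\right) = 111 + 36 \cdot \frac{5}{3} = 111 + 60 = 171$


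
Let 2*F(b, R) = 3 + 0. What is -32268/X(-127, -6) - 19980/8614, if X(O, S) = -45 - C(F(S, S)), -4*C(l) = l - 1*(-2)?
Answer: 1108299738/1520371 ≈ 728.97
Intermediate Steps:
F(b, R) = 3/2 (F(b, R) = (3 + 0)/2 = (1/2)*3 = 3/2)
C(l) = -1/2 - l/4 (C(l) = -(l - 1*(-2))/4 = -(l + 2)/4 = -(2 + l)/4 = -1/2 - l/4)
X(O, S) = -353/8 (X(O, S) = -45 - (-1/2 - 1/4*3/2) = -45 - (-1/2 - 3/8) = -45 - 1*(-7/8) = -45 + 7/8 = -353/8)
-32268/X(-127, -6) - 19980/8614 = -32268/(-353/8) - 19980/8614 = -32268*(-8/353) - 19980*1/8614 = 258144/353 - 9990/4307 = 1108299738/1520371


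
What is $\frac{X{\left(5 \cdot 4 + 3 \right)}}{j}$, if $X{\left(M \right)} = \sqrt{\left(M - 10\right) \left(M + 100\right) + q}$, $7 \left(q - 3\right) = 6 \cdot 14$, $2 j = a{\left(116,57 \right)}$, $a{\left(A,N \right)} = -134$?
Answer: $- \frac{\sqrt{1614}}{67} \approx -0.59962$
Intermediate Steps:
$j = -67$ ($j = \frac{1}{2} \left(-134\right) = -67$)
$q = 15$ ($q = 3 + \frac{6 \cdot 14}{7} = 3 + \frac{1}{7} \cdot 84 = 3 + 12 = 15$)
$X{\left(M \right)} = \sqrt{15 + \left(-10 + M\right) \left(100 + M\right)}$ ($X{\left(M \right)} = \sqrt{\left(M - 10\right) \left(M + 100\right) + 15} = \sqrt{\left(-10 + M\right) \left(100 + M\right) + 15} = \sqrt{15 + \left(-10 + M\right) \left(100 + M\right)}$)
$\frac{X{\left(5 \cdot 4 + 3 \right)}}{j} = \frac{\sqrt{-985 + \left(5 \cdot 4 + 3\right)^{2} + 90 \left(5 \cdot 4 + 3\right)}}{-67} = \sqrt{-985 + \left(20 + 3\right)^{2} + 90 \left(20 + 3\right)} \left(- \frac{1}{67}\right) = \sqrt{-985 + 23^{2} + 90 \cdot 23} \left(- \frac{1}{67}\right) = \sqrt{-985 + 529 + 2070} \left(- \frac{1}{67}\right) = \sqrt{1614} \left(- \frac{1}{67}\right) = - \frac{\sqrt{1614}}{67}$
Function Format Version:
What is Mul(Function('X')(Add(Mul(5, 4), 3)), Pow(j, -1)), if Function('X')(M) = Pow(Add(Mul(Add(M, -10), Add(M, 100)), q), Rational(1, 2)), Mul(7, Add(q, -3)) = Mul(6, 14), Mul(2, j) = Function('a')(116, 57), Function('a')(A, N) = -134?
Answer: Mul(Rational(-1, 67), Pow(1614, Rational(1, 2))) ≈ -0.59962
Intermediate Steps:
j = -67 (j = Mul(Rational(1, 2), -134) = -67)
q = 15 (q = Add(3, Mul(Rational(1, 7), Mul(6, 14))) = Add(3, Mul(Rational(1, 7), 84)) = Add(3, 12) = 15)
Function('X')(M) = Pow(Add(15, Mul(Add(-10, M), Add(100, M))), Rational(1, 2)) (Function('X')(M) = Pow(Add(Mul(Add(M, -10), Add(M, 100)), 15), Rational(1, 2)) = Pow(Add(Mul(Add(-10, M), Add(100, M)), 15), Rational(1, 2)) = Pow(Add(15, Mul(Add(-10, M), Add(100, M))), Rational(1, 2)))
Mul(Function('X')(Add(Mul(5, 4), 3)), Pow(j, -1)) = Mul(Pow(Add(-985, Pow(Add(Mul(5, 4), 3), 2), Mul(90, Add(Mul(5, 4), 3))), Rational(1, 2)), Pow(-67, -1)) = Mul(Pow(Add(-985, Pow(Add(20, 3), 2), Mul(90, Add(20, 3))), Rational(1, 2)), Rational(-1, 67)) = Mul(Pow(Add(-985, Pow(23, 2), Mul(90, 23)), Rational(1, 2)), Rational(-1, 67)) = Mul(Pow(Add(-985, 529, 2070), Rational(1, 2)), Rational(-1, 67)) = Mul(Pow(1614, Rational(1, 2)), Rational(-1, 67)) = Mul(Rational(-1, 67), Pow(1614, Rational(1, 2)))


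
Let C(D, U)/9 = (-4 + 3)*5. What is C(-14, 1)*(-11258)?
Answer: 506610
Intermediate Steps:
C(D, U) = -45 (C(D, U) = 9*((-4 + 3)*5) = 9*(-1*5) = 9*(-5) = -45)
C(-14, 1)*(-11258) = -45*(-11258) = 506610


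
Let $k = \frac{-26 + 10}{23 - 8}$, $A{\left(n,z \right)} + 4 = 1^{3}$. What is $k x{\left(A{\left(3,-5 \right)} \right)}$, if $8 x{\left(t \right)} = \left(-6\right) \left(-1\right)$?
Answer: $- \frac{4}{5} \approx -0.8$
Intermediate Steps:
$A{\left(n,z \right)} = -3$ ($A{\left(n,z \right)} = -4 + 1^{3} = -4 + 1 = -3$)
$x{\left(t \right)} = \frac{3}{4}$ ($x{\left(t \right)} = \frac{\left(-6\right) \left(-1\right)}{8} = \frac{1}{8} \cdot 6 = \frac{3}{4}$)
$k = - \frac{16}{15} \approx -1.0667$
$k x{\left(A{\left(3,-5 \right)} \right)} = \left(- \frac{16}{15}\right) \frac{3}{4} = - \frac{4}{5}$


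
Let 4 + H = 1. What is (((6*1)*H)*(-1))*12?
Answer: 216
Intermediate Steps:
H = -3 (H = -4 + 1 = -3)
(((6*1)*H)*(-1))*12 = (((6*1)*(-3))*(-1))*12 = ((6*(-3))*(-1))*12 = -18*(-1)*12 = 18*12 = 216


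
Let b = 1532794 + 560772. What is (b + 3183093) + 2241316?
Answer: 7517975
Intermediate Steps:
b = 2093566
(b + 3183093) + 2241316 = (2093566 + 3183093) + 2241316 = 5276659 + 2241316 = 7517975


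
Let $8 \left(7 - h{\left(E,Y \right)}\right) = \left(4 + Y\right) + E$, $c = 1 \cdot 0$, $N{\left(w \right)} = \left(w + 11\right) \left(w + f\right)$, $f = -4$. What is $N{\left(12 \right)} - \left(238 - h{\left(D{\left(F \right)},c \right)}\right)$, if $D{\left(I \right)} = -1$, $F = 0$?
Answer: $- \frac{379}{8} \approx -47.375$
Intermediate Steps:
$N{\left(w \right)} = \left(-4 + w\right) \left(11 + w\right)$ ($N{\left(w \right)} = \left(w + 11\right) \left(w - 4\right) = \left(11 + w\right) \left(-4 + w\right) = \left(-4 + w\right) \left(11 + w\right)$)
$c = 0$
$h{\left(E,Y \right)} = \frac{13}{2} - \frac{E}{8} - \frac{Y}{8}$ ($h{\left(E,Y \right)} = 7 - \frac{\left(4 + Y\right) + E}{8} = 7 - \frac{4 + E + Y}{8} = 7 - \left(\frac{1}{2} + \frac{E}{8} + \frac{Y}{8}\right) = \frac{13}{2} - \frac{E}{8} - \frac{Y}{8}$)
$N{\left(12 \right)} - \left(238 - h{\left(D{\left(F \right)},c \right)}\right) = \left(-44 + 12^{2} + 7 \cdot 12\right) - \left(238 - \left(\frac{13}{2} - - \frac{1}{8} - 0\right)\right) = \left(-44 + 144 + 84\right) - \left(238 - \left(\frac{13}{2} + \frac{1}{8} + 0\right)\right) = 184 - \left(238 - \frac{53}{8}\right) = 184 - \frac{1851}{8} = - \frac{379}{8}$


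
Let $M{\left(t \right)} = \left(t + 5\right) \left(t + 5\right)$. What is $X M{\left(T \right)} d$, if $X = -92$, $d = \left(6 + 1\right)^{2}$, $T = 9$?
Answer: $-883568$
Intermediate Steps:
$M{\left(t \right)} = \left(5 + t\right)^{2}$ ($M{\left(t \right)} = \left(5 + t\right) \left(5 + t\right) = \left(5 + t\right)^{2}$)
$d = 49$ ($d = 7^{2} = 49$)
$X M{\left(T \right)} d = - 92 \left(5 + 9\right)^{2} \cdot 49 = - 92 \cdot 14^{2} \cdot 49 = \left(-92\right) 196 \cdot 49 = \left(-18032\right) 49 = -883568$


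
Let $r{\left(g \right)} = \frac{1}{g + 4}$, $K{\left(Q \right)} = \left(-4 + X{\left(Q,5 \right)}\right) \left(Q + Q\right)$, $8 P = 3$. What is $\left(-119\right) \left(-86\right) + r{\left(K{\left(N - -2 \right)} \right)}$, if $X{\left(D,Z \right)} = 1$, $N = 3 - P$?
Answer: $\frac{972226}{95} \approx 10234.0$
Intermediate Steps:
$P = \frac{3}{8}$ ($P = \frac{1}{8} \cdot 3 = \frac{3}{8} \approx 0.375$)
$N = \frac{21}{8}$ ($N = 3 - \frac{3}{8} = \frac{21}{8} \approx 2.625$)
$K{\left(Q \right)} = - 6 Q$ ($K{\left(Q \right)} = \left(-4 + 1\right) \left(Q + Q\right) = - 3 \cdot 2 Q = - 6 Q$)
$r{\left(g \right)} = \frac{1}{4 + g}$
$\left(-119\right) \left(-86\right) + r{\left(K{\left(N - -2 \right)} \right)} = \left(-119\right) \left(-86\right) + \frac{1}{4 - 6 \left(\frac{21}{8} - -2\right)} = 10234 + \frac{1}{4 - 6 \left(\frac{21}{8} + 2\right)} = 10234 + \frac{1}{4 - \frac{111}{4}} = 10234 + \frac{1}{- \frac{95}{4}} = 10234 - \frac{4}{95} = \frac{972226}{95}$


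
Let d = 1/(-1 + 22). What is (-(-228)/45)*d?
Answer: 76/315 ≈ 0.24127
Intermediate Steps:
d = 1/21 ≈ 0.047619
(-(-228)/45)*d = -(-228)/45*(1/21) = -6*(-38/45)*(1/21) = (76/15)*(1/21) = 76/315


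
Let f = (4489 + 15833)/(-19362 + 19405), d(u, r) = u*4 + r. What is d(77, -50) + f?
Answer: 31416/43 ≈ 730.60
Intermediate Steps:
d(u, r) = r + 4*u (d(u, r) = 4*u + r = r + 4*u)
f = 20322/43 ≈ 472.60
d(77, -50) + f = (-50 + 4*77) + 20322/43 = (-50 + 308) + 20322/43 = 258 + 20322/43 = 31416/43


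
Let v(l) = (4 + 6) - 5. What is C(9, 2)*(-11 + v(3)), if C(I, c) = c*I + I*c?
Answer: -216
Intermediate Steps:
v(l) = 5 (v(l) = 10 - 5 = 5)
C(I, c) = 2*I*c (C(I, c) = I*c + I*c = 2*I*c)
C(9, 2)*(-11 + v(3)) = (2*9*2)*(-11 + 5) = 36*(-6) = -216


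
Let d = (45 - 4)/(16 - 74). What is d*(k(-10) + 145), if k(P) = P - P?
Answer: -205/2 ≈ -102.50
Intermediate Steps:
d = -41/58 (d = 41/(-58) = 41*(-1/58) = -41/58 ≈ -0.70690)
k(P) = 0
d*(k(-10) + 145) = -41*(0 + 145)/58 = -41/58*145 = -205/2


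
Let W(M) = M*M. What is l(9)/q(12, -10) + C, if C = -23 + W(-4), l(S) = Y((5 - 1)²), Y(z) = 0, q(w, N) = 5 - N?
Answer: -7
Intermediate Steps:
l(S) = 0
W(M) = M²
C = -7 (C = -23 + (-4)² = -23 + 16 = -7)
l(9)/q(12, -10) + C = 0/(5 - 1*(-10)) - 7 = 0/(5 + 10) - 7 = 0/15 - 7 = (1/15)*0 - 7 = 0 - 7 = -7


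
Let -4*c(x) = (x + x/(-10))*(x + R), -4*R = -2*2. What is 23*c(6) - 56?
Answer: -5467/20 ≈ -273.35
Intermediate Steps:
R = 1 (R = -(-1)*2/2 = -¼*(-4) = 1)
c(x) = -9*x*(1 + x)/40 (c(x) = -(x + x/(-10))*(x + 1)/4 = -(x + x*(-⅒))*(1 + x)/4 = -(x - x/10)*(1 + x)/4 = -9*x/10*(1 + x)/4 = -9*x*(1 + x)/40)
23*c(6) - 56 = 23*(-9/40*6*(1 + 6)) - 56 = 23*(-9/40*6*7) - 56 = 23*(-189/20) - 56 = -4347/20 - 56 = -5467/20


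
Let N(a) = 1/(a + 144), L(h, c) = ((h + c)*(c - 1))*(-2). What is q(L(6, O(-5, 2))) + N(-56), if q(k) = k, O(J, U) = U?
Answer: -1407/88 ≈ -15.989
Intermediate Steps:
L(h, c) = -2*(-1 + c)*(c + h) (L(h, c) = ((c + h)*(-1 + c))*(-2) = ((-1 + c)*(c + h))*(-2) = -2*(-1 + c)*(c + h))
N(a) = 1/(144 + a)
q(L(6, O(-5, 2))) + N(-56) = (-2*2² + 2*2 + 2*6 - 2*2*6) + 1/(144 - 56) = (-2*4 + 4 + 12 - 24) + 1/88 = (-8 + 4 + 12 - 24) + 1/88 = -16 + 1/88 = -1407/88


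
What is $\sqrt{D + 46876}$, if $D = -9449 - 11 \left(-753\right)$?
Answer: $\sqrt{45710} \approx 213.8$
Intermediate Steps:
$D = -1166$ ($D = -9449 - -8283 = -9449 + 8283 = -1166$)
$\sqrt{D + 46876} = \sqrt{-1166 + 46876} = \sqrt{45710}$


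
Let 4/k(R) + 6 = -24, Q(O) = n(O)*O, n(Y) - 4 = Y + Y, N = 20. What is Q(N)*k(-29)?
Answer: -352/3 ≈ -117.33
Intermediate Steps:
n(Y) = 4 + 2*Y (n(Y) = 4 + (Y + Y) = 4 + 2*Y)
Q(O) = O*(4 + 2*O) (Q(O) = (4 + 2*O)*O = O*(4 + 2*O))
k(R) = -2/15 (k(R) = 4/(-6 - 24) = 4/(-30) = 4*(-1/30) = -2/15)
Q(N)*k(-29) = (2*20*(2 + 20))*(-2/15) = (2*20*22)*(-2/15) = 880*(-2/15) = -352/3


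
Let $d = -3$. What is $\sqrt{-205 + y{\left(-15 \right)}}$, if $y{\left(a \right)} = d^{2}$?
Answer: $14 i \approx 14.0 i$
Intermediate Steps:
$y{\left(a \right)} = 9$ ($y{\left(a \right)} = \left(-3\right)^{2} = 9$)
$\sqrt{-205 + y{\left(-15 \right)}} = \sqrt{-205 + 9} = \sqrt{-196} = 14 i$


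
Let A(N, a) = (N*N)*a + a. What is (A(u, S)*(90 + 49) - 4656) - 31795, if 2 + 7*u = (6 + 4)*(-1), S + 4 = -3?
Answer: -281984/7 ≈ -40283.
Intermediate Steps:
S = -7 (S = -4 - 3 = -7)
u = -12/7 (u = -2/7 + ((6 + 4)*(-1))/7 = -2/7 + (10*(-1))/7 = -2/7 + (1/7)*(-10) = -2/7 - 10/7 = -12/7 ≈ -1.7143)
A(N, a) = a + a*N**2 (A(N, a) = N**2*a + a = a*N**2 + a = a + a*N**2)
(A(u, S)*(90 + 49) - 4656) - 31795 = ((-7*(1 + (-12/7)**2))*(90 + 49) - 4656) - 31795 = (-7*(1 + 144/49)*139 - 4656) - 31795 = (-7*193/49*139 - 4656) - 31795 = (-193/7*139 - 4656) - 31795 = (-26827/7 - 4656) - 31795 = -59419/7 - 31795 = -281984/7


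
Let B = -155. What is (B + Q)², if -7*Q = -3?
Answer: 1170724/49 ≈ 23892.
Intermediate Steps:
Q = 3/7 (Q = -⅐*(-3) = 3/7 ≈ 0.42857)
(B + Q)² = (-155 + 3/7)² = (-1082/7)² = 1170724/49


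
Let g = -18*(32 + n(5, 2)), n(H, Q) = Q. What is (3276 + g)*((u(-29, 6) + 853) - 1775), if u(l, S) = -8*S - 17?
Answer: -2629368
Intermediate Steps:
u(l, S) = -17 - 8*S
g = -612 (g = -18*(32 + 2) = -18*34 = -612)
(3276 + g)*((u(-29, 6) + 853) - 1775) = (3276 - 612)*(((-17 - 8*6) + 853) - 1775) = 2664*(((-17 - 48) + 853) - 1775) = 2664*((-65 + 853) - 1775) = 2664*(788 - 1775) = 2664*(-987) = -2629368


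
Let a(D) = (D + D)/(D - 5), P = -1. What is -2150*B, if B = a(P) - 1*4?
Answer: 23650/3 ≈ 7883.3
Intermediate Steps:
a(D) = 2*D/(-5 + D) (a(D) = (2*D)/(-5 + D) = 2*D/(-5 + D))
B = -11/3 (B = 2*(-1)/(-5 - 1) - 1*4 = 2*(-1)/(-6) - 4 = 2*(-1)*(-⅙) - 4 = ⅓ - 4 = -11/3 ≈ -3.6667)
-2150*B = -2150*(-11/3) = 23650/3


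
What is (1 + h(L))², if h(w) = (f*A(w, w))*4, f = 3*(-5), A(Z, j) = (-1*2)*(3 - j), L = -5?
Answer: 923521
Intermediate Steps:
A(Z, j) = -6 + 2*j (A(Z, j) = -2*(3 - j) = -6 + 2*j)
f = -15
h(w) = 360 - 120*w (h(w) = -15*(-6 + 2*w)*4 = (90 - 30*w)*4 = 360 - 120*w)
(1 + h(L))² = (1 + (360 - 120*(-5)))² = (1 + (360 + 600))² = (1 + 960)² = 961² = 923521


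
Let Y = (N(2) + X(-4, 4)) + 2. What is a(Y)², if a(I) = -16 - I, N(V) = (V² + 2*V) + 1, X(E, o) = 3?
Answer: 900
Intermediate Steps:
N(V) = 1 + V² + 2*V
Y = 14 (Y = ((1 + 2² + 2*2) + 3) + 2 = ((1 + 4 + 4) + 3) + 2 = (9 + 3) + 2 = 12 + 2 = 14)
a(Y)² = (-16 - 1*14)² = (-16 - 14)² = (-30)² = 900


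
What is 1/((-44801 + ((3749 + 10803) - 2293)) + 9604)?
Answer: -1/22938 ≈ -4.3596e-5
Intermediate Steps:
1/((-44801 + ((3749 + 10803) - 2293)) + 9604) = 1/((-44801 + (14552 - 2293)) + 9604) = 1/((-44801 + 12259) + 9604) = 1/(-32542 + 9604) = 1/(-22938) = -1/22938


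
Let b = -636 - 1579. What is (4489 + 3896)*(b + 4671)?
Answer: 20593560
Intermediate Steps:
b = -2215
(4489 + 3896)*(b + 4671) = (4489 + 3896)*(-2215 + 4671) = 8385*2456 = 20593560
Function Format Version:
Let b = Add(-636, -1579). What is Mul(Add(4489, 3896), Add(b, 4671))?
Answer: 20593560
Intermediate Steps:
b = -2215
Mul(Add(4489, 3896), Add(b, 4671)) = Mul(Add(4489, 3896), Add(-2215, 4671)) = Mul(8385, 2456) = 20593560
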